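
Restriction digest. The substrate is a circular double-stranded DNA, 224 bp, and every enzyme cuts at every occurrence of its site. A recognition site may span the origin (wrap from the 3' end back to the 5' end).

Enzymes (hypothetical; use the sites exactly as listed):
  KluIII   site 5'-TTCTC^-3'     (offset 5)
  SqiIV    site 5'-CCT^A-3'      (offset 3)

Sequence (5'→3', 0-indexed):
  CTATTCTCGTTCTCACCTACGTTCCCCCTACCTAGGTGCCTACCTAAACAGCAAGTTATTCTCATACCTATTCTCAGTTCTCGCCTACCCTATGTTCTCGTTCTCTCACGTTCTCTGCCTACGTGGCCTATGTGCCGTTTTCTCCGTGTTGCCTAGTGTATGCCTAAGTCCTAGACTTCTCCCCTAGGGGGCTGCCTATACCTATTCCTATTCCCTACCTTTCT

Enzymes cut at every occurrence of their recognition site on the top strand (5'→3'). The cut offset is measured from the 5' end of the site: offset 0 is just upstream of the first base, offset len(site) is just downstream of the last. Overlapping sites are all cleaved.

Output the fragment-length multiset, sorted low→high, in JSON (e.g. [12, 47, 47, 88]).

[4,4,4,4,4,5,5,6,6,6,6,6,6,7,7,7,7,8,8,9,9,9,10,10,11,11,12,15,18]

Per-enzyme occurrences:
  KluIII TTCTC/5: at [3, 9, 58, 70, 77, 94, 100, 110, 139, 176, 220] ⇒ [1, 8, 14, 63, 75, 82, 99, 105, 115, 144, 181]
  SqiIV CCTA/3: at [15, 26, 30, 38, 42, 66, 83, 88, 117, 126, 151, 162, 169, 182, 194, 200, 206, 213] ⇒ [18, 29, 33, 41, 45, 69, 86, 91, 120, 129, 154, 165, 172, 185, 197, 203, 209, 216]

All cut coordinates (distinct, sorted): [1, 8, 14, 18, 29, 33, 41, 45, 63, 69, 75, 82, 86, 91, 99, 105, 115, 120, 129, 144, 154, 165, 172, 181, 185, 197, 203, 209, 216]

Fragments:
  1→8: 7 bp
  8→14: 6 bp
  14→18: 4 bp
  18→29: 11 bp
  29→33: 4 bp
  33→41: 8 bp
  41→45: 4 bp
  45→63: 18 bp
  63→69: 6 bp
  69→75: 6 bp
  75→82: 7 bp
  82→86: 4 bp
  86→91: 5 bp
  91→99: 8 bp
  99→105: 6 bp
  105→115: 10 bp
  115→120: 5 bp
  120→129: 9 bp
  129→144: 15 bp
  144→154: 10 bp
  154→165: 11 bp
  165→172: 7 bp
  172→181: 9 bp
  181→185: 4 bp
  185→197: 12 bp
  197→203: 6 bp
  203→209: 6 bp
  209→216: 7 bp
  216→1 (wrap): 224-216+1 = 9 bp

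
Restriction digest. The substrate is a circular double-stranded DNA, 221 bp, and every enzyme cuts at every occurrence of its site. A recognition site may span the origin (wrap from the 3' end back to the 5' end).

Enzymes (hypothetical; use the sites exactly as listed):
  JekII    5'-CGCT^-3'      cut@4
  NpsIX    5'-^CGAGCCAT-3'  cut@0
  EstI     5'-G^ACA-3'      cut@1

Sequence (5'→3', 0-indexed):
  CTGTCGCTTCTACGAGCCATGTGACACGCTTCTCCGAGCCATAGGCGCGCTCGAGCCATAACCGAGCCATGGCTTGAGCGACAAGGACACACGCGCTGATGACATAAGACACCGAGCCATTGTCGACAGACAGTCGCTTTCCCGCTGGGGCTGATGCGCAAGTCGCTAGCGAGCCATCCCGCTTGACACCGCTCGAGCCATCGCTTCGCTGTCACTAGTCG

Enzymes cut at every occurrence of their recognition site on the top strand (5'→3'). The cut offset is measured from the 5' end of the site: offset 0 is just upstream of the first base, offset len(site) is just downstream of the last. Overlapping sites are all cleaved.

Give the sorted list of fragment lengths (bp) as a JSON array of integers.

[2,2,4,4,4,4,4,5,6,6,7,7,8,8,9,11,11,11,12,13,13,14,17,18,21]

Scan for sites:
  JekII (CGCT, off=4): starts [4, 26, 47, 93, 134, 142, 163, 179, 189, 201, 206, 219] → cuts [2, 8, 30, 51, 97, 138, 146, 167, 183, 193, 205, 210]
  NpsIX (CGAGCCAT, off=0): starts [12, 34, 51, 62, 112, 169, 193] → cuts [12, 34, 51, 62, 112, 169, 193]
  EstI (GACA, off=1): starts [22, 79, 85, 100, 107, 124, 128, 184] → cuts [23, 80, 86, 101, 108, 125, 129, 185]

All cut coordinates (distinct, sorted): [2, 8, 12, 23, 30, 34, 51, 62, 80, 86, 97, 101, 108, 112, 125, 129, 138, 146, 167, 169, 183, 185, 193, 205, 210]

Fragment lengths:
  2→8: 6 bp
  8→12: 4 bp
  12→23: 11 bp
  23→30: 7 bp
  30→34: 4 bp
  34→51: 17 bp
  51→62: 11 bp
  62→80: 18 bp
  80→86: 6 bp
  86→97: 11 bp
  97→101: 4 bp
  101→108: 7 bp
  108→112: 4 bp
  112→125: 13 bp
  125→129: 4 bp
  129→138: 9 bp
  138→146: 8 bp
  146→167: 21 bp
  167→169: 2 bp
  169→183: 14 bp
  183→185: 2 bp
  185→193: 8 bp
  193→205: 12 bp
  205→210: 5 bp
  210→2 (wrap): 221-210+2 = 13 bp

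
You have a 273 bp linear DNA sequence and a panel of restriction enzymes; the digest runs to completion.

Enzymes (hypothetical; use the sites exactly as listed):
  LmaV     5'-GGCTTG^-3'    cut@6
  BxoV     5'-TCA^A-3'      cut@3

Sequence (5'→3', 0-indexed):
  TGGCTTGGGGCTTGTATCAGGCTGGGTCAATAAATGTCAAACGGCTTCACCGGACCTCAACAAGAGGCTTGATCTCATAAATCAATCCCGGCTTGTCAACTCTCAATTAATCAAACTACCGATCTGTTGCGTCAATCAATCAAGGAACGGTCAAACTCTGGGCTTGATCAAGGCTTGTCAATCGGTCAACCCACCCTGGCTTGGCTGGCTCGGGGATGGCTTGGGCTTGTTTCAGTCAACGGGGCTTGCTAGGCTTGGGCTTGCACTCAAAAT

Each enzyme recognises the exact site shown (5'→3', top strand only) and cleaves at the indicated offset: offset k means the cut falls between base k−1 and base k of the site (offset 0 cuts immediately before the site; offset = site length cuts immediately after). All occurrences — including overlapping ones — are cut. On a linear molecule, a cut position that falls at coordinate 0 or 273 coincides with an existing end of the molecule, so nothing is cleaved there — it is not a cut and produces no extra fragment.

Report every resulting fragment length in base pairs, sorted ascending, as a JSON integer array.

Per-enzyme occurrences:
  LmaV GGCTTG/6: at [1, 8, 65, 89, 160, 171, 197, 217, 223, 242, 251, 257] ⇒ [7, 14, 71, 95, 166, 177, 203, 223, 229, 248, 257, 263]
  BxoV TCAA/3: at [26, 36, 56, 81, 95, 102, 110, 131, 135, 139, 150, 167, 177, 185, 235, 266] ⇒ [29, 39, 59, 84, 98, 105, 113, 134, 138, 142, 153, 170, 180, 188, 238, 269]

All cut coordinates (distinct, sorted): [7, 14, 29, 39, 59, 71, 84, 95, 98, 105, 113, 134, 138, 142, 153, 166, 170, 177, 180, 188, 203, 223, 229, 238, 248, 257, 263, 269]

Fragments:
  [0,7): 7 bp
  [7,14): 7 bp
  [14,29): 15 bp
  [29,39): 10 bp
  [39,59): 20 bp
  [59,71): 12 bp
  [71,84): 13 bp
  [84,95): 11 bp
  [95,98): 3 bp
  [98,105): 7 bp
  [105,113): 8 bp
  [113,134): 21 bp
  [134,138): 4 bp
  [138,142): 4 bp
  [142,153): 11 bp
  [153,166): 13 bp
  [166,170): 4 bp
  [170,177): 7 bp
  [177,180): 3 bp
  [180,188): 8 bp
  [188,203): 15 bp
  [203,223): 20 bp
  [223,229): 6 bp
  [229,238): 9 bp
  [238,248): 10 bp
  [248,257): 9 bp
  [257,263): 6 bp
  [263,269): 6 bp
  [269,273): 4 bp

[3,3,4,4,4,4,6,6,6,7,7,7,7,8,8,9,9,10,10,11,11,12,13,13,15,15,20,20,21]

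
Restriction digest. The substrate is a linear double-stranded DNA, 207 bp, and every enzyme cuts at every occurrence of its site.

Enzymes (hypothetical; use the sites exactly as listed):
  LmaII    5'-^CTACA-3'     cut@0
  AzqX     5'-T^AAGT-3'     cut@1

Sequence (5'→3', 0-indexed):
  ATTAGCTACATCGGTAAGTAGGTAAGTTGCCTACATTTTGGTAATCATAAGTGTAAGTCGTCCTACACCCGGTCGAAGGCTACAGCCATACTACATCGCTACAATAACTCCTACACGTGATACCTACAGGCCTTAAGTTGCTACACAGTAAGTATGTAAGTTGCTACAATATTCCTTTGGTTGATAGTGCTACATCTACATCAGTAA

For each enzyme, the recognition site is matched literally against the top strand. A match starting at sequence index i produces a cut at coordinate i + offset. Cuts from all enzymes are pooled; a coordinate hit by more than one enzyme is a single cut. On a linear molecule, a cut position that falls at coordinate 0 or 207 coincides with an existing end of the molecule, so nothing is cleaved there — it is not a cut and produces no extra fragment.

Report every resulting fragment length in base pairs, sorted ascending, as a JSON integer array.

Per-enzyme occurrences:
  LmaII (CTACA, off=0): starts [5, 30, 62, 79, 90, 98, 110, 123, 140, 163, 189, 195] → cuts [5, 30, 62, 79, 90, 98, 110, 123, 140, 163, 189, 195]
  AzqX (TAAGT, off=1): starts [14, 22, 47, 53, 133, 148, 156] → cuts [15, 23, 48, 54, 134, 149, 157]

All cut coordinates (distinct, sorted): [5, 15, 23, 30, 48, 54, 62, 79, 90, 98, 110, 123, 134, 140, 149, 157, 163, 189, 195]

Fragments:
  [0,5): 5 bp
  [5,15): 10 bp
  [15,23): 8 bp
  [23,30): 7 bp
  [30,48): 18 bp
  [48,54): 6 bp
  [54,62): 8 bp
  [62,79): 17 bp
  [79,90): 11 bp
  [90,98): 8 bp
  [98,110): 12 bp
  [110,123): 13 bp
  [123,134): 11 bp
  [134,140): 6 bp
  [140,149): 9 bp
  [149,157): 8 bp
  [157,163): 6 bp
  [163,189): 26 bp
  [189,195): 6 bp
  [195,207): 12 bp

[5,6,6,6,6,7,8,8,8,8,9,10,11,11,12,12,13,17,18,26]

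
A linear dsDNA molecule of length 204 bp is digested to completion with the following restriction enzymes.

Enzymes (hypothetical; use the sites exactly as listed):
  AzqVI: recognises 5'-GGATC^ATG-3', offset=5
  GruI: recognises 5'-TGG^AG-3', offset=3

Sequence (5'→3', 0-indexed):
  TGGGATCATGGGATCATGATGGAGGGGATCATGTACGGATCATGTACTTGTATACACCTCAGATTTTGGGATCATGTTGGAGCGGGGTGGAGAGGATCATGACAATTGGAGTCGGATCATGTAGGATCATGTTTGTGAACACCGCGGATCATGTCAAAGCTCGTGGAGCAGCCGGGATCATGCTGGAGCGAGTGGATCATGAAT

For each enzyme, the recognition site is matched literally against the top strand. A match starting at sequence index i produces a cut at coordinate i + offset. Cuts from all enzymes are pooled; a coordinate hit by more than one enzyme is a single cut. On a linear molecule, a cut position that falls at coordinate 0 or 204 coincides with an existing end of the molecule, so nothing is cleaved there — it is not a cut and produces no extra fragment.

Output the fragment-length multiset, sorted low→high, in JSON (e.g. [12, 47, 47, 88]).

[6,7,7,7,7,8,8,8,9,10,10,11,11,12,13,16,22,32]

Per-enzyme occurrences:
  AzqVI GGATCATG/5: at [2, 10, 25, 36, 68, 93, 113, 123, 145, 174, 193] ⇒ [7, 15, 30, 41, 73, 98, 118, 128, 150, 179, 198]
  GruI TGGAG/3: at [19, 77, 87, 106, 163, 183] ⇒ [22, 80, 90, 109, 166, 186]

Pooled cuts: [7, 15, 22, 30, 41, 73, 80, 90, 98, 109, 118, 128, 150, 166, 179, 186, 198]

Fragment lengths:
  [0,7): 7 bp
  [7,15): 8 bp
  [15,22): 7 bp
  [22,30): 8 bp
  [30,41): 11 bp
  [41,73): 32 bp
  [73,80): 7 bp
  [80,90): 10 bp
  [90,98): 8 bp
  [98,109): 11 bp
  [109,118): 9 bp
  [118,128): 10 bp
  [128,150): 22 bp
  [150,166): 16 bp
  [166,179): 13 bp
  [179,186): 7 bp
  [186,198): 12 bp
  [198,204): 6 bp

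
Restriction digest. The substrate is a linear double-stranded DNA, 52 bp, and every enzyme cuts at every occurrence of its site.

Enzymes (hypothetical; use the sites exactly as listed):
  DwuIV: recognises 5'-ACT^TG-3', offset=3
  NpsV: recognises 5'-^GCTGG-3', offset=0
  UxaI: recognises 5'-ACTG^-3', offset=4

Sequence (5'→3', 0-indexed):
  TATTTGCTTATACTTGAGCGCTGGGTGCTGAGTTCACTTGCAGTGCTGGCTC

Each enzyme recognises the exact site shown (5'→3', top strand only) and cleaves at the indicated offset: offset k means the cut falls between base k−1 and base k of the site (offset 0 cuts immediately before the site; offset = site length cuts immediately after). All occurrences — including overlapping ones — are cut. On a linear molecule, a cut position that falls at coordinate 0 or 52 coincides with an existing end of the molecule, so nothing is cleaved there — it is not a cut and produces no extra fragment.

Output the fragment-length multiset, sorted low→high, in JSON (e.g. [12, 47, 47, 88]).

Per-enzyme occurrences:
  DwuIV ACTTG/3: at [11, 35] ⇒ [14, 38]
  NpsV GCTGG/0: at [19, 44] ⇒ [19, 44]
  UxaI (ACTG, off=4): no sites

All cut coordinates (distinct, sorted): [14, 19, 38, 44]

Fragments:
  [0,14): 14 bp
  [14,19): 5 bp
  [19,38): 19 bp
  [38,44): 6 bp
  [44,52): 8 bp

[5,6,8,14,19]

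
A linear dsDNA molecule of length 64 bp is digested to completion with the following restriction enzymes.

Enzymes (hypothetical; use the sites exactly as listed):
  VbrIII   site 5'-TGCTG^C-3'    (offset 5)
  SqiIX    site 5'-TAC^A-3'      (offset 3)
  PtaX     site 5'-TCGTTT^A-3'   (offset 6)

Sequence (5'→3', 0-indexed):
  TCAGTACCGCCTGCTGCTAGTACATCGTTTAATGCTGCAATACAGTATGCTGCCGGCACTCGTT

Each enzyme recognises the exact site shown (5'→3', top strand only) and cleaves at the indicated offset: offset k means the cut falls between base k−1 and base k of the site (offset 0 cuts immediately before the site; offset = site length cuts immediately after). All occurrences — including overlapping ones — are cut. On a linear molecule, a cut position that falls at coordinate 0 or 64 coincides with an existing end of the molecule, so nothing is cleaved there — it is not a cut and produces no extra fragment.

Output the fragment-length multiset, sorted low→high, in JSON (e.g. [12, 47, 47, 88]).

[6,7,7,7,9,12,16]

Per-enzyme occurrences:
  VbrIII TGCTGC/5: at [11, 32, 47] ⇒ [16, 37, 52]
  SqiIX TACA/3: at [20, 40] ⇒ [23, 43]
  PtaX TCGTTTA/6: at [24] ⇒ [30]

All cut coordinates (distinct, sorted): [16, 23, 30, 37, 43, 52]

Fragment lengths:
  [0,16): 16 bp
  [16,23): 7 bp
  [23,30): 7 bp
  [30,37): 7 bp
  [37,43): 6 bp
  [43,52): 9 bp
  [52,64): 12 bp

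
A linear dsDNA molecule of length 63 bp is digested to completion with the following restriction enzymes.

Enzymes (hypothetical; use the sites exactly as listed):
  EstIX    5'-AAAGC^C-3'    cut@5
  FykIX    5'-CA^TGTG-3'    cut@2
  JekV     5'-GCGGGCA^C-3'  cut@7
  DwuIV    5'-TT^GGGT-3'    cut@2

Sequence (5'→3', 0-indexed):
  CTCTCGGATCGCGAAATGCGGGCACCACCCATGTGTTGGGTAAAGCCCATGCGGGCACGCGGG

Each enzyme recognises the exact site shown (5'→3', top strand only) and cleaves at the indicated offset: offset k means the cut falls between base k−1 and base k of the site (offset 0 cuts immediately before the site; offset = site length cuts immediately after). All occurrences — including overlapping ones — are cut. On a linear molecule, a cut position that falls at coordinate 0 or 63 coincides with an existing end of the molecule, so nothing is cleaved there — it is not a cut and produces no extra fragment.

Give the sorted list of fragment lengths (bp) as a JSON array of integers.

[6,6,7,9,11,24]

Site scan:
  EstIX AAAGCC/5: at [41] ⇒ [46]
  FykIX CATGTG/2: at [29] ⇒ [31]
  JekV GCGGGCAC/7: at [17, 50] ⇒ [24, 57]
  DwuIV TTGGGT/2: at [35] ⇒ [37]

All cut coordinates (distinct, sorted): [24, 31, 37, 46, 57]

Fragment lengths:
  [0,24): 24 bp
  [24,31): 7 bp
  [31,37): 6 bp
  [37,46): 9 bp
  [46,57): 11 bp
  [57,63): 6 bp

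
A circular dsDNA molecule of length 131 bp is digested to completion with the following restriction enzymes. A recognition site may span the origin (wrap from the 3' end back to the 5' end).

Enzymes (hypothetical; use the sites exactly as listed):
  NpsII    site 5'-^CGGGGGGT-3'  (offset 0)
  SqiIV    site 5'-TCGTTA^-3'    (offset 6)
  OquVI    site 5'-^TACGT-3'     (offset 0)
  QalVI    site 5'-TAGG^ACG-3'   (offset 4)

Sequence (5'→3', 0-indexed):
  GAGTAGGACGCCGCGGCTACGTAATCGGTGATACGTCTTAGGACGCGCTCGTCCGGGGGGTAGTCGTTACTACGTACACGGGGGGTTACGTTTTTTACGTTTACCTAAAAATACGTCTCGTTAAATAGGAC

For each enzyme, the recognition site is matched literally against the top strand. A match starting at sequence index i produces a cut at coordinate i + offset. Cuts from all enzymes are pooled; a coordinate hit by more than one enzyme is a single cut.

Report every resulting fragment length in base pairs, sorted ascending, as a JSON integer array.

[1,6,8,8,9,9,10,11,11,12,14,16,16]

Scan for sites:
  NpsII CGGGGGGT/0: at [53, 78] ⇒ [53, 78]
  SqiIV TCGTTA/6: at [63, 117] ⇒ [69, 123]
  OquVI TACGT/0: at [17, 31, 70, 86, 95, 111] ⇒ [17, 31, 70, 86, 95, 111]
  QalVI TAGGACG/4: at [3, 38, 125] ⇒ [7, 42, 129]

All cut coordinates (distinct, sorted): [7, 17, 31, 42, 53, 69, 70, 78, 86, 95, 111, 123, 129]

Fragments:
  7→17: 10 bp
  17→31: 14 bp
  31→42: 11 bp
  42→53: 11 bp
  53→69: 16 bp
  69→70: 1 bp
  70→78: 8 bp
  78→86: 8 bp
  86→95: 9 bp
  95→111: 16 bp
  111→123: 12 bp
  123→129: 6 bp
  129→7 (wrap): 131-129+7 = 9 bp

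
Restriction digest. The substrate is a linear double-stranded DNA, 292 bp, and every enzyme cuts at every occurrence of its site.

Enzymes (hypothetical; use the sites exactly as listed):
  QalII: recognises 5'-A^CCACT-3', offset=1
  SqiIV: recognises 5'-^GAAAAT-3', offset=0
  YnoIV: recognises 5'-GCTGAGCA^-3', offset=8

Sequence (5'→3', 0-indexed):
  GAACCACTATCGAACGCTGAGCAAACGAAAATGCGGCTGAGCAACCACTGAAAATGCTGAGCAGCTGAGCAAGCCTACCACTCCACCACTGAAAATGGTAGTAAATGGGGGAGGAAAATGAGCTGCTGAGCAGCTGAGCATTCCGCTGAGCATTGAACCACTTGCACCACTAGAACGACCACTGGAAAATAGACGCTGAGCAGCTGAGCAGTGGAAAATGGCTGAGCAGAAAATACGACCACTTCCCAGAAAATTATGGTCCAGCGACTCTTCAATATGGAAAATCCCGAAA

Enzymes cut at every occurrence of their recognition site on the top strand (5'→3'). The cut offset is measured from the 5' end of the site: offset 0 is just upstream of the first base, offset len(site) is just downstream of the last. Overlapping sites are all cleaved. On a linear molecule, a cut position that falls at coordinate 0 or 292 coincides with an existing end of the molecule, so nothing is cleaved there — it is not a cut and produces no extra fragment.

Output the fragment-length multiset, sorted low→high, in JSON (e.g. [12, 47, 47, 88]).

[1,3,3,3,5,5,5,6,6,8,8,8,8,9,10,10,12,12,13,14,15,17,18,19,20,23,31]

Site scan:
  QalII (ACCACT, off=1): starts [2, 43, 76, 84, 156, 165, 177, 237] → cuts [3, 44, 77, 85, 157, 166, 178, 238]
  SqiIV (GAAAAT, off=0): starts [26, 49, 90, 113, 184, 213, 228, 248, 279] → cuts [26, 49, 90, 113, 184, 213, 228, 248, 279]
  YnoIV (GCTGAGCA, off=8): starts [15, 35, 55, 63, 124, 132, 144, 194, 202, 220] → cuts [23, 43, 63, 71, 132, 140, 152, 202, 210, 228]

All cut coordinates (distinct, sorted): [3, 23, 26, 43, 44, 49, 63, 71, 77, 85, 90, 113, 132, 140, 152, 157, 166, 178, 184, 202, 210, 213, 228, 238, 248, 279]

Fragments:
  [0,3): 3 bp
  [3,23): 20 bp
  [23,26): 3 bp
  [26,43): 17 bp
  [43,44): 1 bp
  [44,49): 5 bp
  [49,63): 14 bp
  [63,71): 8 bp
  [71,77): 6 bp
  [77,85): 8 bp
  [85,90): 5 bp
  [90,113): 23 bp
  [113,132): 19 bp
  [132,140): 8 bp
  [140,152): 12 bp
  [152,157): 5 bp
  [157,166): 9 bp
  [166,178): 12 bp
  [178,184): 6 bp
  [184,202): 18 bp
  [202,210): 8 bp
  [210,213): 3 bp
  [213,228): 15 bp
  [228,238): 10 bp
  [238,248): 10 bp
  [248,279): 31 bp
  [279,292): 13 bp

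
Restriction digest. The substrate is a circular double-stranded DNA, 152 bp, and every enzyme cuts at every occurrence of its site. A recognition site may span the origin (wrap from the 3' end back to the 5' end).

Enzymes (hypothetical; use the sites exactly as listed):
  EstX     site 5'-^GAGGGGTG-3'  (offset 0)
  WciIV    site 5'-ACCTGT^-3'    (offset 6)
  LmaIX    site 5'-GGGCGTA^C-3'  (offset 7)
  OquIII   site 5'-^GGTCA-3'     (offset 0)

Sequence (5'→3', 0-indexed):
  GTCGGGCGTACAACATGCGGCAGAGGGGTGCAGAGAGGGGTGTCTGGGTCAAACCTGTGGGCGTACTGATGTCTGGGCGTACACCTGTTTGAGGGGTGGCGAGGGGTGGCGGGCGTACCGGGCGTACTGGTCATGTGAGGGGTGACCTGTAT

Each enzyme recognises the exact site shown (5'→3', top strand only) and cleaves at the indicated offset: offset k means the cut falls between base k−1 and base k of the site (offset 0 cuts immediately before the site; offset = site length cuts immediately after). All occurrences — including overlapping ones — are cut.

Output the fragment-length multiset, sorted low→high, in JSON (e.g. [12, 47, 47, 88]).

Site scan:
  EstX GAGGGGTG/0: at [22, 34, 90, 100, 136] ⇒ [22, 34, 90, 100, 136]
  WciIV ACCTGT/6: at [52, 82, 144] ⇒ [58, 88, 150]
  LmaIX GGGCGTAC/7: at [3, 58, 74, 110, 119] ⇒ [10, 65, 81, 117, 126]
  OquIII GGTCA/0: at [46, 128] ⇒ [46, 128]

Pooled cuts: [10, 22, 34, 46, 58, 65, 81, 88, 90, 100, 117, 126, 128, 136, 150]

Fragment lengths:
  10→22: 12 bp
  22→34: 12 bp
  34→46: 12 bp
  46→58: 12 bp
  58→65: 7 bp
  65→81: 16 bp
  81→88: 7 bp
  88→90: 2 bp
  90→100: 10 bp
  100→117: 17 bp
  117→126: 9 bp
  126→128: 2 bp
  128→136: 8 bp
  136→150: 14 bp
  150→10 (wrap): 152-150+10 = 12 bp

[2,2,7,7,8,9,10,12,12,12,12,12,14,16,17]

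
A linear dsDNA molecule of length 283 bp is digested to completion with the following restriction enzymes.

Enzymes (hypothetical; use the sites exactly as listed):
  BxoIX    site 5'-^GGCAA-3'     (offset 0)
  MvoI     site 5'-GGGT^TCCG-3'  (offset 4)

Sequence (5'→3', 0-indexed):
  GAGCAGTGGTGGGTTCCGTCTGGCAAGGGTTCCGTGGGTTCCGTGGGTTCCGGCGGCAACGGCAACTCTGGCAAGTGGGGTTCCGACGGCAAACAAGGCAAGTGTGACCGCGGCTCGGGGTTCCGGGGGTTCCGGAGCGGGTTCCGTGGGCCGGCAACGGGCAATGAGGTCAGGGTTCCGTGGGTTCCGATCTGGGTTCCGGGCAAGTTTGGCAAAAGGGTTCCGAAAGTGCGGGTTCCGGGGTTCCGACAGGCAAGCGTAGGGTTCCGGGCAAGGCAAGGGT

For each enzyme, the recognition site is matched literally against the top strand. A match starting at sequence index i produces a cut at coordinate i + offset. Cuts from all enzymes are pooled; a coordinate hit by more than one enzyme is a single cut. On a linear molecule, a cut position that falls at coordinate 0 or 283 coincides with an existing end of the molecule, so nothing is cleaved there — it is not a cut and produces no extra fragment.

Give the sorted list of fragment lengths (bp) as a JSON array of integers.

Per-enzyme occurrences:
  BxoIX GGCAA/0: at [21, 54, 60, 69, 87, 96, 152, 159, 201, 210, 251, 269, 274] ⇒ [21, 54, 60, 69, 87, 96, 152, 159, 201, 210, 251, 269, 274]
  MvoI GGGTTCCG/4: at [10, 26, 35, 44, 77, 117, 126, 138, 172, 181, 193, 217, 232, 240, 261] ⇒ [14, 30, 39, 48, 81, 121, 130, 142, 176, 185, 197, 221, 236, 244, 265]

Pooled cuts: [14, 21, 30, 39, 48, 54, 60, 69, 81, 87, 96, 121, 130, 142, 152, 159, 176, 185, 197, 201, 210, 221, 236, 244, 251, 265, 269, 274]

Fragments:
  [0,14): 14 bp
  [14,21): 7 bp
  [21,30): 9 bp
  [30,39): 9 bp
  [39,48): 9 bp
  [48,54): 6 bp
  [54,60): 6 bp
  [60,69): 9 bp
  [69,81): 12 bp
  [81,87): 6 bp
  [87,96): 9 bp
  [96,121): 25 bp
  [121,130): 9 bp
  [130,142): 12 bp
  [142,152): 10 bp
  [152,159): 7 bp
  [159,176): 17 bp
  [176,185): 9 bp
  [185,197): 12 bp
  [197,201): 4 bp
  [201,210): 9 bp
  [210,221): 11 bp
  [221,236): 15 bp
  [236,244): 8 bp
  [244,251): 7 bp
  [251,265): 14 bp
  [265,269): 4 bp
  [269,274): 5 bp
  [274,283): 9 bp

[4,4,5,6,6,6,7,7,7,8,9,9,9,9,9,9,9,9,9,10,11,12,12,12,14,14,15,17,25]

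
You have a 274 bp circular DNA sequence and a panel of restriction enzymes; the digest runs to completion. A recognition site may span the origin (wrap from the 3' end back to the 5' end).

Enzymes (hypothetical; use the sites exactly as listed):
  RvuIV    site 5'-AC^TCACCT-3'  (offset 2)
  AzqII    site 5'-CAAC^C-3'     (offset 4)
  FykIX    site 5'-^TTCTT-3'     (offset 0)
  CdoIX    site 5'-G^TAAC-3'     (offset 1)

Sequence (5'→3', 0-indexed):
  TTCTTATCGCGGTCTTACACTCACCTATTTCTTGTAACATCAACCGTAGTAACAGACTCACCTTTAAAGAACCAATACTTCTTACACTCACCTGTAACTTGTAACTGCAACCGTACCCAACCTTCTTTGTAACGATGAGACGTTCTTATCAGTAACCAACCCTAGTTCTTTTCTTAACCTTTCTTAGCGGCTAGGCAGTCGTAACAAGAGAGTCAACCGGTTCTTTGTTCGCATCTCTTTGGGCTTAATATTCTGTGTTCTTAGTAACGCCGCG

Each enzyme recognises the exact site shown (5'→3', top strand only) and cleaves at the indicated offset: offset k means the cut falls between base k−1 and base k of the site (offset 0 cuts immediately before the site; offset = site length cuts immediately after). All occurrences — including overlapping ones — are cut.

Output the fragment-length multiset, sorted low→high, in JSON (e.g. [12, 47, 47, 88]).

Per-enzyme occurrences:
  RvuIV ACTCACCT/2: at [18, 55, 85] ⇒ [20, 57, 87]
  AzqII CAACC/4: at [40, 107, 117, 156, 213] ⇒ [44, 111, 121, 160, 217]
  FykIX TTCTT/0: at [0, 28, 78, 122, 142, 165, 170, 180, 220, 257] ⇒ [0, 28, 78, 122, 142, 165, 170, 180, 220, 257]
  CdoIX GTAAC/1: at [33, 48, 93, 100, 128, 151, 200, 263] ⇒ [34, 49, 94, 101, 129, 152, 201, 264]

Pooled cuts: [0, 20, 28, 34, 44, 49, 57, 78, 87, 94, 101, 111, 121, 122, 129, 142, 152, 160, 165, 170, 180, 201, 217, 220, 257, 264]

Fragment lengths:
  0→20: 20 bp
  20→28: 8 bp
  28→34: 6 bp
  34→44: 10 bp
  44→49: 5 bp
  49→57: 8 bp
  57→78: 21 bp
  78→87: 9 bp
  87→94: 7 bp
  94→101: 7 bp
  101→111: 10 bp
  111→121: 10 bp
  121→122: 1 bp
  122→129: 7 bp
  129→142: 13 bp
  142→152: 10 bp
  152→160: 8 bp
  160→165: 5 bp
  165→170: 5 bp
  170→180: 10 bp
  180→201: 21 bp
  201→217: 16 bp
  217→220: 3 bp
  220→257: 37 bp
  257→264: 7 bp
  264→0 (wrap): 274-264+0 = 10 bp

[1,3,5,5,5,6,7,7,7,7,8,8,8,9,10,10,10,10,10,10,13,16,20,21,21,37]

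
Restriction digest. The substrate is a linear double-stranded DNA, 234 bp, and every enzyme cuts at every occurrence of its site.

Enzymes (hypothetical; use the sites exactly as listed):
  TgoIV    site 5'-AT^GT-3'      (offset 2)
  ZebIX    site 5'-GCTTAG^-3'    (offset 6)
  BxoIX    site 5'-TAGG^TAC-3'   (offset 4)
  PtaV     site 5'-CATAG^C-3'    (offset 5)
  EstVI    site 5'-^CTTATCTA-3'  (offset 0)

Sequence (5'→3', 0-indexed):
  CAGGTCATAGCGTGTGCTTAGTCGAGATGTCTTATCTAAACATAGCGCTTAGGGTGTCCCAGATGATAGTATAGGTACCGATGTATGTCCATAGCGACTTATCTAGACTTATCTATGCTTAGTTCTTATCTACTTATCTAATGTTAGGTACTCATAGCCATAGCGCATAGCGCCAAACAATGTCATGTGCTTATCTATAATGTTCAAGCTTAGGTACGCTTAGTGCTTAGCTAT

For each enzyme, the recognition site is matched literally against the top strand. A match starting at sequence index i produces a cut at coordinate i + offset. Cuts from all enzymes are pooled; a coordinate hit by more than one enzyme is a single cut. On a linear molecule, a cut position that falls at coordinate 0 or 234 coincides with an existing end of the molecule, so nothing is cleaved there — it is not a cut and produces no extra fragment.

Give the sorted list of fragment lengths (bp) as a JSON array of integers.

Per-enzyme occurrences:
  TgoIV ATGT/2: at [26, 80, 84, 140, 179, 184, 199] ⇒ [28, 82, 86, 142, 181, 186, 201]
  ZebIX GCTTAG/6: at [15, 46, 116, 207, 217, 224] ⇒ [21, 52, 122, 213, 223, 230]
  BxoIX TAGGTAC/4: at [71, 144, 210] ⇒ [75, 148, 214]
  PtaV CATAGC/5: at [5, 40, 89, 152, 158, 165] ⇒ [10, 45, 94, 157, 163, 170]
  EstVI CTTATCTA/0: at [30, 97, 107, 124, 132, 189] ⇒ [30, 97, 107, 124, 132, 189]

All cut coordinates (distinct, sorted): [10, 21, 28, 30, 45, 52, 75, 82, 86, 94, 97, 107, 122, 124, 132, 142, 148, 157, 163, 170, 181, 186, 189, 201, 213, 214, 223, 230]

Fragment lengths:
  [0,10): 10 bp
  [10,21): 11 bp
  [21,28): 7 bp
  [28,30): 2 bp
  [30,45): 15 bp
  [45,52): 7 bp
  [52,75): 23 bp
  [75,82): 7 bp
  [82,86): 4 bp
  [86,94): 8 bp
  [94,97): 3 bp
  [97,107): 10 bp
  [107,122): 15 bp
  [122,124): 2 bp
  [124,132): 8 bp
  [132,142): 10 bp
  [142,148): 6 bp
  [148,157): 9 bp
  [157,163): 6 bp
  [163,170): 7 bp
  [170,181): 11 bp
  [181,186): 5 bp
  [186,189): 3 bp
  [189,201): 12 bp
  [201,213): 12 bp
  [213,214): 1 bp
  [214,223): 9 bp
  [223,230): 7 bp
  [230,234): 4 bp

[1,2,2,3,3,4,4,5,6,6,7,7,7,7,7,8,8,9,9,10,10,10,11,11,12,12,15,15,23]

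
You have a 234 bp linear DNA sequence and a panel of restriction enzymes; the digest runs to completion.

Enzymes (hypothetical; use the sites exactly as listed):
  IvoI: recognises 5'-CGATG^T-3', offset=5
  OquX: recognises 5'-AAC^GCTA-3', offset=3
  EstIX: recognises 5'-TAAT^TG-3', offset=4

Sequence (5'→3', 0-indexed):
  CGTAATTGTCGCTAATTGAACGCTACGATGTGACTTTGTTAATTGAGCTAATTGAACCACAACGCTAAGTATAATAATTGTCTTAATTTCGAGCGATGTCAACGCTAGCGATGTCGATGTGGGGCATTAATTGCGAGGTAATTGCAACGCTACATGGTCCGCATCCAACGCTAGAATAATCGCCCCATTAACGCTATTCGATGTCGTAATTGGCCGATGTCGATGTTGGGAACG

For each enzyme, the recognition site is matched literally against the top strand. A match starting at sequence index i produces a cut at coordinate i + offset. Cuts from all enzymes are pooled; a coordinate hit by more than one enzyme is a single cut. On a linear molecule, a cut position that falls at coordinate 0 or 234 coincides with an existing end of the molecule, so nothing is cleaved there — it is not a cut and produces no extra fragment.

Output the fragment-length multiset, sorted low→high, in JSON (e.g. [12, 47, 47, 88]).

[5,5,6,6,6,6,7,9,9,9,9,10,10,11,11,11,12,13,15,20,21,23]

Site scan:
  IvoI (CGATGT, off=5): starts [25, 93, 108, 114, 198, 214, 220] → cuts [30, 98, 113, 119, 203, 219, 225]
  OquX (AACGCTA, off=3): starts [18, 60, 100, 145, 166, 189] → cuts [21, 63, 103, 148, 169, 192]
  EstIX (TAATTG, off=4): starts [2, 12, 39, 48, 74, 127, 138, 206] → cuts [6, 16, 43, 52, 78, 131, 142, 210]

All cut coordinates (distinct, sorted): [6, 16, 21, 30, 43, 52, 63, 78, 98, 103, 113, 119, 131, 142, 148, 169, 192, 203, 210, 219, 225]

Fragments:
  [0,6): 6 bp
  [6,16): 10 bp
  [16,21): 5 bp
  [21,30): 9 bp
  [30,43): 13 bp
  [43,52): 9 bp
  [52,63): 11 bp
  [63,78): 15 bp
  [78,98): 20 bp
  [98,103): 5 bp
  [103,113): 10 bp
  [113,119): 6 bp
  [119,131): 12 bp
  [131,142): 11 bp
  [142,148): 6 bp
  [148,169): 21 bp
  [169,192): 23 bp
  [192,203): 11 bp
  [203,210): 7 bp
  [210,219): 9 bp
  [219,225): 6 bp
  [225,234): 9 bp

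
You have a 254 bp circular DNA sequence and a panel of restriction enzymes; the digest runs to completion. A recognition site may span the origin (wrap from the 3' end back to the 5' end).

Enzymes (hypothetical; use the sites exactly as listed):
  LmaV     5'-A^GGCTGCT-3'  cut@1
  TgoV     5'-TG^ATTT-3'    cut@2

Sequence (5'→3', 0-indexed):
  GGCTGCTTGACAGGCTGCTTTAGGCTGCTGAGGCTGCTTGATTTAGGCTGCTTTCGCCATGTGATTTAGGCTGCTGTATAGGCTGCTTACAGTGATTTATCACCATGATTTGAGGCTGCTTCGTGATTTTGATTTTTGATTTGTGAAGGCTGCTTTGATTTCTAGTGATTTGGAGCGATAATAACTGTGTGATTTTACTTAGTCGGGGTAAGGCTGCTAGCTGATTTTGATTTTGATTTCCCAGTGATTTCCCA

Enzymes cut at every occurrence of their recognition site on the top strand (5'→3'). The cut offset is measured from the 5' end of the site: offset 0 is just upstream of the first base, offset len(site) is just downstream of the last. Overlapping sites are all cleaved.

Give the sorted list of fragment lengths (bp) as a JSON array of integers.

Site scan:
  LmaV AGGCTGCT/1: at [11, 21, 30, 44, 67, 79, 112, 146, 210, 253] ⇒ [0, 12, 22, 31, 45, 68, 80, 113, 147, 211]
  TgoV TGATTT/2: at [38, 61, 92, 105, 123, 129, 136, 155, 165, 189, 221, 227, 233, 244] ⇒ [40, 63, 94, 107, 125, 131, 138, 157, 167, 191, 223, 229, 235, 246]

Pooled cuts: [0, 12, 22, 31, 40, 45, 63, 68, 80, 94, 107, 113, 125, 131, 138, 147, 157, 167, 191, 211, 223, 229, 235, 246]

Fragment lengths:
  0→12: 12 bp
  12→22: 10 bp
  22→31: 9 bp
  31→40: 9 bp
  40→45: 5 bp
  45→63: 18 bp
  63→68: 5 bp
  68→80: 12 bp
  80→94: 14 bp
  94→107: 13 bp
  107→113: 6 bp
  113→125: 12 bp
  125→131: 6 bp
  131→138: 7 bp
  138→147: 9 bp
  147→157: 10 bp
  157→167: 10 bp
  167→191: 24 bp
  191→211: 20 bp
  211→223: 12 bp
  223→229: 6 bp
  229→235: 6 bp
  235→246: 11 bp
  246→0 (wrap): 254-246+0 = 8 bp

[5,5,6,6,6,6,7,8,9,9,9,10,10,10,11,12,12,12,12,13,14,18,20,24]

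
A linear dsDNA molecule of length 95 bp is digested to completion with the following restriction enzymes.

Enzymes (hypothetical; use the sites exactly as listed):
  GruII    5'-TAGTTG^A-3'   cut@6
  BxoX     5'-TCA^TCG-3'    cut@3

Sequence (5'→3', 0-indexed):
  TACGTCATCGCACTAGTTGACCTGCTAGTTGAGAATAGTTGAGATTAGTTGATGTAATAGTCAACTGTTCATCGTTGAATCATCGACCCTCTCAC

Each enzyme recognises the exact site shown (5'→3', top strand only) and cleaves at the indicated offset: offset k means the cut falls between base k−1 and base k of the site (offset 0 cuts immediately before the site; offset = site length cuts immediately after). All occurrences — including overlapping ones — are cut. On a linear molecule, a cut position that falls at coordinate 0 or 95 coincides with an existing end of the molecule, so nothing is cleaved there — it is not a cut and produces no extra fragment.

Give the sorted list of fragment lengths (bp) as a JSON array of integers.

Site scan:
  GruII (TAGTTGA, off=6): starts [13, 25, 35, 45] → cuts [19, 31, 41, 51]
  BxoX (TCATCG, off=3): starts [4, 68, 79] → cuts [7, 71, 82]

All cut coordinates (distinct, sorted): [7, 19, 31, 41, 51, 71, 82]

Fragment lengths:
  [0,7): 7 bp
  [7,19): 12 bp
  [19,31): 12 bp
  [31,41): 10 bp
  [41,51): 10 bp
  [51,71): 20 bp
  [71,82): 11 bp
  [82,95): 13 bp

[7,10,10,11,12,12,13,20]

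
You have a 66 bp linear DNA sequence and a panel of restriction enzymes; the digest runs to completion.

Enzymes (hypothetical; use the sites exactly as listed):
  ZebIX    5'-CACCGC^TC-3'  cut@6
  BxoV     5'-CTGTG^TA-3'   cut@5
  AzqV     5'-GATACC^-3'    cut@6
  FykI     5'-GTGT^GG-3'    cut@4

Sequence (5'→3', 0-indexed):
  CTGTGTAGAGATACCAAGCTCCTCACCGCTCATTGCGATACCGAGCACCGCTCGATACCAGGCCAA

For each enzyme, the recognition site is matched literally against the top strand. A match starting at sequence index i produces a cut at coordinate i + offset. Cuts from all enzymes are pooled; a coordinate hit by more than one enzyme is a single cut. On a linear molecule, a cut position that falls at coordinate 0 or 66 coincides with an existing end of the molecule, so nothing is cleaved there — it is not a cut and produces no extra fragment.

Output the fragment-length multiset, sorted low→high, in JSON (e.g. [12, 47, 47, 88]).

Scan for sites:
  ZebIX CACCGCTC/6: at [23, 45] ⇒ [29, 51]
  BxoV CTGTGTA/5: at [0] ⇒ [5]
  AzqV GATACC/6: at [9, 36, 53] ⇒ [15, 42, 59]
  FykI (GTGTGG, off=4): no sites

Pooled cuts: [5, 15, 29, 42, 51, 59]

Fragments:
  [0,5): 5 bp
  [5,15): 10 bp
  [15,29): 14 bp
  [29,42): 13 bp
  [42,51): 9 bp
  [51,59): 8 bp
  [59,66): 7 bp

[5,7,8,9,10,13,14]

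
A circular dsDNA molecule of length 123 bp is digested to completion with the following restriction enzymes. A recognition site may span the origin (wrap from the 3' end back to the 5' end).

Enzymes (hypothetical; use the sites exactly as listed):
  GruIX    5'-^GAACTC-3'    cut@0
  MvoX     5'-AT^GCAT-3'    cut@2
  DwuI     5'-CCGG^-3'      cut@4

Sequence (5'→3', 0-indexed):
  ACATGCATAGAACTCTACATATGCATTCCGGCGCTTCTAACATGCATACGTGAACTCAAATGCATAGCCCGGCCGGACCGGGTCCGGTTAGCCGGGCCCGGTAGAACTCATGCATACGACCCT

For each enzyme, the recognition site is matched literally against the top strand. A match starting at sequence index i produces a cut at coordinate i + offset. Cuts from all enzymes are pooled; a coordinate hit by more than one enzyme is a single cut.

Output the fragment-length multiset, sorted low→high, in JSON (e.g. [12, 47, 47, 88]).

Scan for sites:
  GruIX (GAACTC, off=0): starts [9, 51, 103] → cuts [9, 51, 103]
  MvoX (ATGCAT, off=2): starts [2, 20, 41, 59, 109] → cuts [4, 22, 43, 61, 111]
  DwuI (CCGG, off=4): starts [27, 68, 72, 77, 83, 91, 97] → cuts [31, 72, 76, 81, 87, 95, 101]

All cut coordinates (distinct, sorted): [4, 9, 22, 31, 43, 51, 61, 72, 76, 81, 87, 95, 101, 103, 111]

Fragment lengths:
  4→9: 5 bp
  9→22: 13 bp
  22→31: 9 bp
  31→43: 12 bp
  43→51: 8 bp
  51→61: 10 bp
  61→72: 11 bp
  72→76: 4 bp
  76→81: 5 bp
  81→87: 6 bp
  87→95: 8 bp
  95→101: 6 bp
  101→103: 2 bp
  103→111: 8 bp
  111→4 (wrap): 123-111+4 = 16 bp

[2,4,5,5,6,6,8,8,8,9,10,11,12,13,16]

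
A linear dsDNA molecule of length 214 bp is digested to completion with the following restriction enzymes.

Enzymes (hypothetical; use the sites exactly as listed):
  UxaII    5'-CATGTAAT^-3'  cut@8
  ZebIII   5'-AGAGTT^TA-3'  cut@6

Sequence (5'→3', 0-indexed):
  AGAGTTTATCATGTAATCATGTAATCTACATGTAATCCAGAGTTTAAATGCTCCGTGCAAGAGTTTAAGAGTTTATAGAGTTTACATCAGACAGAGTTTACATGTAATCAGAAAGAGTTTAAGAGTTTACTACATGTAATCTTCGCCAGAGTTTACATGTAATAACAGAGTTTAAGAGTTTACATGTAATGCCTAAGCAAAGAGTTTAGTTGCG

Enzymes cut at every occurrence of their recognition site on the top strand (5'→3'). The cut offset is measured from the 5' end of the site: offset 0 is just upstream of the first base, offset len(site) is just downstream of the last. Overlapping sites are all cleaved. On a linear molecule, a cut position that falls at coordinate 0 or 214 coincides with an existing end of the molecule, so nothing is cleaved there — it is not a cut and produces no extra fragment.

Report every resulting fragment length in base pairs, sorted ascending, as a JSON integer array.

[6,8,8,8,8,8,8,9,9,10,10,10,11,11,11,13,13,16,16,21]

Per-enzyme occurrences:
  UxaII (CATGTAAT, off=8): starts [9, 17, 28, 100, 132, 155, 182] → cuts [17, 25, 36, 108, 140, 163, 190]
  ZebIII (AGAGTTTA, off=6): starts [0, 38, 59, 67, 76, 92, 113, 121, 147, 166, 174, 200] → cuts [6, 44, 65, 73, 82, 98, 119, 127, 153, 172, 180, 206]

All cut coordinates (distinct, sorted): [6, 17, 25, 36, 44, 65, 73, 82, 98, 108, 119, 127, 140, 153, 163, 172, 180, 190, 206]

Fragments:
  [0,6): 6 bp
  [6,17): 11 bp
  [17,25): 8 bp
  [25,36): 11 bp
  [36,44): 8 bp
  [44,65): 21 bp
  [65,73): 8 bp
  [73,82): 9 bp
  [82,98): 16 bp
  [98,108): 10 bp
  [108,119): 11 bp
  [119,127): 8 bp
  [127,140): 13 bp
  [140,153): 13 bp
  [153,163): 10 bp
  [163,172): 9 bp
  [172,180): 8 bp
  [180,190): 10 bp
  [190,206): 16 bp
  [206,214): 8 bp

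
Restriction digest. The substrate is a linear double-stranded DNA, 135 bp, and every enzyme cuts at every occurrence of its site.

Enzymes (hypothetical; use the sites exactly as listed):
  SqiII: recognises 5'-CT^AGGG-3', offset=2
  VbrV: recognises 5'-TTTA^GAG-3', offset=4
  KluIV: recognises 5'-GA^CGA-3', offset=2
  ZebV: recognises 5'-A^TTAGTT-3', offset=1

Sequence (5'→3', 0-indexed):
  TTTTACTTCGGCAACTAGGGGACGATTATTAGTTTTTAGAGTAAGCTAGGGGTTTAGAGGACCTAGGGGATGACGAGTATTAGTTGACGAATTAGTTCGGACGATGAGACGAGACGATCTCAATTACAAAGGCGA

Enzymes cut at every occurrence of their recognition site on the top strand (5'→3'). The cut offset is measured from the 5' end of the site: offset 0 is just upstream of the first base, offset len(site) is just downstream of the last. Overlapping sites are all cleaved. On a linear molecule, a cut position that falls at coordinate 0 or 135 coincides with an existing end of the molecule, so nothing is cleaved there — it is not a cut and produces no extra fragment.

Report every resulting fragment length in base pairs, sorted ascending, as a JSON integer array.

[4,5,6,6,6,8,8,8,9,9,9,10,10,16,21]

Per-enzyme occurrences:
  SqiII CTAGGG/2: at [14, 45, 62] ⇒ [16, 47, 64]
  VbrV TTTAGAG/4: at [34, 52] ⇒ [38, 56]
  KluIV GACGA/2: at [20, 71, 85, 99, 107, 112] ⇒ [22, 73, 87, 101, 109, 114]
  ZebV ATTAGTT/1: at [27, 78, 90] ⇒ [28, 79, 91]

All cut coordinates (distinct, sorted): [16, 22, 28, 38, 47, 56, 64, 73, 79, 87, 91, 101, 109, 114]

Fragments:
  [0,16): 16 bp
  [16,22): 6 bp
  [22,28): 6 bp
  [28,38): 10 bp
  [38,47): 9 bp
  [47,56): 9 bp
  [56,64): 8 bp
  [64,73): 9 bp
  [73,79): 6 bp
  [79,87): 8 bp
  [87,91): 4 bp
  [91,101): 10 bp
  [101,109): 8 bp
  [109,114): 5 bp
  [114,135): 21 bp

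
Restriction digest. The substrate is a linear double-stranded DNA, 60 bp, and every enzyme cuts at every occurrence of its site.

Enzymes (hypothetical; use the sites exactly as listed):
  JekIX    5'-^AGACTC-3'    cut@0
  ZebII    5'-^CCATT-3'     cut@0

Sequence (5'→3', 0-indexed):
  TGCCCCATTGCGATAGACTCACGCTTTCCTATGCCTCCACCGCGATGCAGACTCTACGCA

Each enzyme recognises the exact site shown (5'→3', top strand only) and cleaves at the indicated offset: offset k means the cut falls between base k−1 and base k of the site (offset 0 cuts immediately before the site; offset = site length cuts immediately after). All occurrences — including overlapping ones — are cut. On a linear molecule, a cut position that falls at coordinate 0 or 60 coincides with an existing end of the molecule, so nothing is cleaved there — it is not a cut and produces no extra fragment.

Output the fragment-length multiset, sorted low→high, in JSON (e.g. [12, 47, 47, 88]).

[4,10,12,34]

Scan for sites:
  JekIX AGACTC/0: at [14, 48] ⇒ [14, 48]
  ZebII CCATT/0: at [4] ⇒ [4]

All cut coordinates (distinct, sorted): [4, 14, 48]

Fragments:
  [0,4): 4 bp
  [4,14): 10 bp
  [14,48): 34 bp
  [48,60): 12 bp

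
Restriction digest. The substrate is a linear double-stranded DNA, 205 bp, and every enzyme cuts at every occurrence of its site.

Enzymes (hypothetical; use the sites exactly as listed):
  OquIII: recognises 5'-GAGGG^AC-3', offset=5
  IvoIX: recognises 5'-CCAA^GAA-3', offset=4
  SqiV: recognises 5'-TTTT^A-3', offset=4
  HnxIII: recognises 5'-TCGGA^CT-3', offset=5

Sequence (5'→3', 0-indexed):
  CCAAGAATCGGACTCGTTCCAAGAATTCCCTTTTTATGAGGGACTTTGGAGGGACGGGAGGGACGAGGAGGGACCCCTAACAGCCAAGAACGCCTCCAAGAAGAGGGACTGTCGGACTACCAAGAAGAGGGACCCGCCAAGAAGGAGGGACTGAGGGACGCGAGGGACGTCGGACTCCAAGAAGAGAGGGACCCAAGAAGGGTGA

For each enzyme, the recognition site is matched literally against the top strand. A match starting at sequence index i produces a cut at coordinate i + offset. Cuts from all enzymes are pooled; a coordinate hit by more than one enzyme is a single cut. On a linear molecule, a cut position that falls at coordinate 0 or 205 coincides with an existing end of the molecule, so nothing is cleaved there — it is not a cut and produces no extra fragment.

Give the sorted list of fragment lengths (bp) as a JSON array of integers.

Site scan:
  OquIII GAGGGAC/5: at [37, 48, 57, 67, 102, 126, 144, 152, 161, 185] ⇒ [42, 53, 62, 72, 107, 131, 149, 157, 166, 190]
  IvoIX CCAAGAA/4: at [0, 18, 83, 95, 119, 136, 176, 192] ⇒ [4, 22, 87, 99, 123, 140, 180, 196]
  SqiV TTTTA/4: at [31] ⇒ [35]
  HnxIII TCGGACT/5: at [7, 111, 169] ⇒ [12, 116, 174]

All cut coordinates (distinct, sorted): [4, 12, 22, 35, 42, 53, 62, 72, 87, 99, 107, 116, 123, 131, 140, 149, 157, 166, 174, 180, 190, 196]

Fragments:
  [0,4): 4 bp
  [4,12): 8 bp
  [12,22): 10 bp
  [22,35): 13 bp
  [35,42): 7 bp
  [42,53): 11 bp
  [53,62): 9 bp
  [62,72): 10 bp
  [72,87): 15 bp
  [87,99): 12 bp
  [99,107): 8 bp
  [107,116): 9 bp
  [116,123): 7 bp
  [123,131): 8 bp
  [131,140): 9 bp
  [140,149): 9 bp
  [149,157): 8 bp
  [157,166): 9 bp
  [166,174): 8 bp
  [174,180): 6 bp
  [180,190): 10 bp
  [190,196): 6 bp
  [196,205): 9 bp

[4,6,6,7,7,8,8,8,8,8,9,9,9,9,9,9,10,10,10,11,12,13,15]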